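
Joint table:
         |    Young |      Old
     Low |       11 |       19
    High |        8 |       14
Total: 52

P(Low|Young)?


P(Low|Young) = 11/(11+8) = 11/19

P = 11/19 ≈ 57.89%


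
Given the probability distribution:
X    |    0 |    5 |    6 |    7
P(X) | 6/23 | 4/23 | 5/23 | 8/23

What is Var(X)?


E[X] = 106/23
E[X²] = 672/23
Var(X) = E[X²] - (E[X])² = 672/23 - 11236/529 = 4220/529

Var(X) = 4220/529 ≈ 7.9773


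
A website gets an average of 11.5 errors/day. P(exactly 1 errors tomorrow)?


Poisson(λ=11.5): P(X=1) = e^(-λ)×λ^k/k!
= e^(-11.5) × 11.5^1 / 1!
≈ 1.01300936e-05 × 11.5 / 1 ≈ 0.000116

P(X=1) ≈ 0.000116 ≈ 0.01%


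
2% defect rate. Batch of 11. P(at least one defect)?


P(all good) = (49/50)^11 = 3909821048582988049/4882812500000000000
P(≥1 defect) = 972991451417011951/4882812500000000000

P = 972991451417011951/4882812500000000000 ≈ 19.93%


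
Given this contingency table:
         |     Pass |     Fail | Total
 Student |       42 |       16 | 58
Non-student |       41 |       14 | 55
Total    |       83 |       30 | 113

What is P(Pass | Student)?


P(Pass | Student) = 42/(42+16) = 42/58 = 21/29

P(Pass|Student) = 21/29 ≈ 72.41%


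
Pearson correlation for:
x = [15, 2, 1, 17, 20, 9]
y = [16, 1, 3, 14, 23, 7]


n=6, Σx=64, Σy=64, Σxy=1006, Σx²=1000, Σy²=1040
r = (6×1006 - 64×64)/√((6×1000 - 64²)(6×1040 - 64²))
= 1940/√(1904×2144) = 1940/√4082176 ≈ 1940/2020.4396 ≈ 0.9602

r ≈ 0.9602


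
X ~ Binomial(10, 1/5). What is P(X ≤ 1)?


P(X ≤ 1) = Σ P(X=i) for i=0..1
P(X=0) = 1048576/9765625
P(X=1) = 524288/1953125
Sum = 3670016/9765625

P(X ≤ 1) = 3670016/9765625 ≈ 37.58%


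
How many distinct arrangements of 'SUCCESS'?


Letters: 7, freq: {'S': 3, 'U': 1, 'C': 2, 'E': 1}
7!/(3!×1!×2!×1!) = 5040/12 = 420

420


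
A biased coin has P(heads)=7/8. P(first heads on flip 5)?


Geometric: P(X=5) = (1-p)^(k-1)×p = (1/8)^4×7/8 = 7/32768

P(X=5) = 7/32768 ≈ 0.02%


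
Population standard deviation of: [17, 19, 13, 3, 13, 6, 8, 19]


Mean = 98/8 = 49/4
  (17-49/4)²=361/16
  (19-49/4)²=729/16
  (13-49/4)²=9/16
  (3-49/4)²=1369/16
  (13-49/4)²=9/16
  (6-49/4)²=625/16
  (8-49/4)²=289/16
  (19-49/4)²=729/16
Σ(x-μ)² = 515/2
σ² = (515/2)/8 = 515/16

σ = √(515/16) ≈ 5.6734


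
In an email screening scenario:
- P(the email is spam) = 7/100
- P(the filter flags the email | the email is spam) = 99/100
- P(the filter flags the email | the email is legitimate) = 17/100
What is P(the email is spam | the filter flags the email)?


Using Bayes' theorem:
P(A|B) = P(B|A)·P(A) / P(B)

P(the filter flags the email) = 99/100 × 7/100 + 17/100 × 93/100
= 693/10000 + 1581/10000 = 1137/5000

P(the email is spam|the filter flags the email) = (693/10000) / (1137/5000) = 231/758

P(the email is spam|the filter flags the email) = 231/758 ≈ 30.47%


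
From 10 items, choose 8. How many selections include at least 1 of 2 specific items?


Complement: C(10,8) - C(8,8) = 45 - 1 = 44

44


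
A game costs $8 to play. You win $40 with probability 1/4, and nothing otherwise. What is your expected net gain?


E[gain] = (40-8)×1/4 + (-8)×3/4
= 8 - 6 = 2

Expected net gain = $2 ≈ $2.00


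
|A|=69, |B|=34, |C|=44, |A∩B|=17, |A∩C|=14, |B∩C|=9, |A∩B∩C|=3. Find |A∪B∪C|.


|A∪B∪C| = 69+34+44-17-14-9+3 = 110

|A∪B∪C| = 110


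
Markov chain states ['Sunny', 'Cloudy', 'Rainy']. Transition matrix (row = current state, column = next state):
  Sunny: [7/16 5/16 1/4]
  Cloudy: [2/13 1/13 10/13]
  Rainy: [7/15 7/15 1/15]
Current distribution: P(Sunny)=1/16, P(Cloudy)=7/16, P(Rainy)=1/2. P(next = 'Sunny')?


P(next=Sunny) = Σᵢ P(now=i)×P(i→Sunny)
= 1/16×7/16 + 7/16×2/13 + 1/2×7/15
= 7/256 + 7/104 + 7/30 = 16373/49920

P = 16373/49920 ≈ 0.3280


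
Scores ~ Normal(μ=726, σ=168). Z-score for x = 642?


z = (x - μ)/σ = (642 - 726)/168 = -0.5

z = -0.5


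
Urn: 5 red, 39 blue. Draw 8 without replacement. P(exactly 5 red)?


Hypergeometric: C(5,5)×C(39,3)/C(44,8)
= 1×9139/177232627 = 1/19393

P(X=5) = 1/19393 ≈ 0.01%


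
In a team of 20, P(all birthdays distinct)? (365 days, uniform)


P(all different) = Π(365-i)/365 for i=0..19
= (365/365)×(364/365)×...×(346/365)
= 0.588562

P ≈ 0.5886 ≈ 58.86%


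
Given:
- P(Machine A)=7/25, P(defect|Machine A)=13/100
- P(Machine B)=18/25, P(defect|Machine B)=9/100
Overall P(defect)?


P(B) = Σ P(B|Aᵢ)×P(Aᵢ)
  13/100×7/25 = 91/2500
  9/100×18/25 = 81/1250
Sum = 253/2500

P(defect) = 253/2500 ≈ 10.12%


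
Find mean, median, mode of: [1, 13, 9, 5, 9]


Sorted: [1, 5, 9, 9, 13]
Mean = 37/5
Median = 9
Freq: {1: 1, 13: 1, 9: 2, 5: 1}
Mode: [9]

Mean=37/5, Median=9, Mode=9


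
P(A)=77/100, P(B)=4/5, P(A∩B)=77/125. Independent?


P(A)×P(B) = 77/125
P(A∩B) = 77/125
Equal ✓ → Independent

Yes, independent


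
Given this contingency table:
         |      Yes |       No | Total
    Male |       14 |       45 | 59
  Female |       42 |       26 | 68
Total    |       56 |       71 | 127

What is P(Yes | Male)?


P(Yes | Male) = 14/(14+45) = 14/59

P(Yes|Male) = 14/59 ≈ 23.73%


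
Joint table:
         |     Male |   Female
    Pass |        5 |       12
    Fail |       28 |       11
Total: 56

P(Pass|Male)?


P(Pass|Male) = 5/(5+28) = 5/33

P = 5/33 ≈ 15.15%


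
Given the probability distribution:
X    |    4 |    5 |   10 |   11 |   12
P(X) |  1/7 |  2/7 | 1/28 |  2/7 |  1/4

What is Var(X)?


E[X] = 17/2
E[X²] = 585/7
Var(X) = E[X²] - (E[X])² = 585/7 - 289/4 = 317/28

Var(X) = 317/28 ≈ 11.3214


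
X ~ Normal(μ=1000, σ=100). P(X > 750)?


z = (750-1000)/100 = -2.5
P(X > 750) = 1 - P(Z ≤ -2.5) = 1 - 0.0062 = 0.9938

P(X > 750) ≈ 0.9938


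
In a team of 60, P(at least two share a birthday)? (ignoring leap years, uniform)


P(all different) = Π(365-i)/365 for i=0..59
= 0.005877
P(match) = 1 - 0.005877 = 0.994123

P ≈ 0.9941 ≈ 99.41%


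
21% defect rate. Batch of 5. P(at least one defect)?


P(all good) = (79/100)^5 = 3077056399/10000000000
P(≥1 defect) = 6922943601/10000000000

P = 6922943601/10000000000 ≈ 69.23%


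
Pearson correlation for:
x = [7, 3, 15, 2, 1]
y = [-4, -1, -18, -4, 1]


n=5, Σx=28, Σy=-26, Σxy=-308, Σx²=288, Σy²=358
r = (5×(-308) - 28×(-26))/√((5×288 - 28²)(5×358 - (-26)²))
= -812/√(656×1114) = -812/√730784 ≈ -812/854.8591 ≈ -0.9499

r ≈ -0.9499


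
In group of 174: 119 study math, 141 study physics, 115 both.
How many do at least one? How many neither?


|A∪B| = 119+141-115 = 145
Neither = 174-145 = 29

At least one: 145; Neither: 29


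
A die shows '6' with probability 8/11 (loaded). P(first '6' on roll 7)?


Geometric: P(X=7) = (1-p)^(k-1)×p = (3/11)^6×8/11 = 5832/19487171

P(X=7) = 5832/19487171 ≈ 0.03%


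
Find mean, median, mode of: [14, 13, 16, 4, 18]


Sorted: [4, 13, 14, 16, 18]
Mean = 65/5 = 13
Median = 14
Freq: {14: 1, 13: 1, 16: 1, 4: 1, 18: 1}
Mode: No mode

Mean=13, Median=14, Mode=No mode


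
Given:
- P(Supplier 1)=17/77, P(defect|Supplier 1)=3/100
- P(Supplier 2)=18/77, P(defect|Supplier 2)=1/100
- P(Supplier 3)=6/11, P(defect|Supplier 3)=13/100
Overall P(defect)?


P(B) = Σ P(B|Aᵢ)×P(Aᵢ)
  3/100×17/77 = 51/7700
  1/100×18/77 = 9/3850
  13/100×6/11 = 39/550
Sum = 123/1540

P(defect) = 123/1540 ≈ 7.99%


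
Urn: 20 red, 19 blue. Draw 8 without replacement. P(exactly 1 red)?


Hypergeometric: C(20,1)×C(19,7)/C(39,8)
= 20×50388/61523748 = 20/1221

P(X=1) = 20/1221 ≈ 1.64%


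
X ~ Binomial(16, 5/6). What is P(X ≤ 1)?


P(X ≤ 1) = Σ P(X=i) for i=0..1
P(X=0) = 1/2821109907456
P(X=1) = 5/176319369216
Sum = 1/34828517376

P(X ≤ 1) = 1/34828517376 ≈ 0.00%


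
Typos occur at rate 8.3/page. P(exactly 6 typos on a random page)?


Poisson(λ=8.3): P(X=6) = e^(-λ)×λ^k/k!
= e^(-8.3) × 8.3^6 / 6!
≈ 0.0002485168271 × 326940.373369 / 720 ≈ 0.112847

P(X=6) ≈ 0.112847 ≈ 11.28%


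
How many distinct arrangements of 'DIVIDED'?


Letters: 7, freq: {'D': 3, 'I': 2, 'V': 1, 'E': 1}
7!/(3!×2!×1!×1!) = 5040/12 = 420

420


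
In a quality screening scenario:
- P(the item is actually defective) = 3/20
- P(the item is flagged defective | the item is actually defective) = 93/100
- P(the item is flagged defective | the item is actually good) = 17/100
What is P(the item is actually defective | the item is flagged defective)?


Using Bayes' theorem:
P(A|B) = P(B|A)·P(A) / P(B)

P(the item is flagged defective) = 93/100 × 3/20 + 17/100 × 17/20
= 279/2000 + 289/2000 = 71/250

P(the item is actually defective|the item is flagged defective) = (279/2000) / (71/250) = 279/568

P(the item is actually defective|the item is flagged defective) = 279/568 ≈ 49.12%


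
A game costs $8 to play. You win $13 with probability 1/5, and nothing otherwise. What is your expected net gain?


E[gain] = (13-8)×1/5 + (-8)×4/5
= 1 - 32/5 = -27/5

Expected net gain = $-27/5 ≈ $-5.40


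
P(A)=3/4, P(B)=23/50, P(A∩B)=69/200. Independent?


P(A)×P(B) = 69/200
P(A∩B) = 69/200
Equal ✓ → Independent

Yes, independent


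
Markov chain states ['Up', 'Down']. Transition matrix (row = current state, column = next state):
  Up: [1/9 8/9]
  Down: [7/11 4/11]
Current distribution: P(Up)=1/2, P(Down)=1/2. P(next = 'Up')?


P(next=Up) = Σᵢ P(now=i)×P(i→Up)
= 1/2×1/9 + 1/2×7/11
= 1/18 + 7/22 = 37/99

P = 37/99 ≈ 0.3737


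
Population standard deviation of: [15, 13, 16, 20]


Mean = 64/4 = 16
  (15-16)²=1
  (13-16)²=9
  (16-16)²=0
  (20-16)²=16
Σ(x-μ)² = 26
σ² = 26/4 = 13/2

σ = √(13/2) ≈ 2.5495


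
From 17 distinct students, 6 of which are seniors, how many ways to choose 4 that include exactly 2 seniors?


Choose 2 of the 6 seniors and 2 of the other 11 students:
C(6,2)×C(11,2) = 15×55 = 825

825


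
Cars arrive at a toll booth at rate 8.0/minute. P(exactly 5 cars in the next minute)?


Poisson(λ=8.0): P(X=5) = e^(-λ)×λ^k/k!
= e^(-8.0) × 8.0^5 / 5!
≈ 0.0003354626279 × 32768 / 120 ≈ 0.091604

P(X=5) ≈ 0.091604 ≈ 9.16%


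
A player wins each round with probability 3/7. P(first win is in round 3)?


Geometric: P(X=3) = (1-p)^(k-1)×p = (4/7)^2×3/7 = 48/343

P(X=3) = 48/343 ≈ 13.99%


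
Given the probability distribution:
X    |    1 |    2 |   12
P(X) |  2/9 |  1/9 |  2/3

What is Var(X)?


E[X] = 76/9
E[X²] = 290/3
Var(X) = E[X²] - (E[X])² = 290/3 - 5776/81 = 2054/81

Var(X) = 2054/81 ≈ 25.3580


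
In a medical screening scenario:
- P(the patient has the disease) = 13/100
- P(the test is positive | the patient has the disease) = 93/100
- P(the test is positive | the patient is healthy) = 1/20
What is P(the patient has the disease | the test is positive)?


Using Bayes' theorem:
P(A|B) = P(B|A)·P(A) / P(B)

P(the test is positive) = 93/100 × 13/100 + 1/20 × 87/100
= 1209/10000 + 87/2000 = 411/2500

P(the patient has the disease|the test is positive) = (1209/10000) / (411/2500) = 403/548

P(the patient has the disease|the test is positive) = 403/548 ≈ 73.54%


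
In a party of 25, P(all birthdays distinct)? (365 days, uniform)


P(all different) = Π(365-i)/365 for i=0..24
= (365/365)×(364/365)×...×(341/365)
= 0.431300

P ≈ 0.4313 ≈ 43.13%


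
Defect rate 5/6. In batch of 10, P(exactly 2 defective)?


Binomial: P(X=2) = C(10,2)×p^2×(1-p)^8
= 45 × 25/36 × 1/1679616 = 125/6718464

P(X=2) = 125/6718464 ≈ 0.00%


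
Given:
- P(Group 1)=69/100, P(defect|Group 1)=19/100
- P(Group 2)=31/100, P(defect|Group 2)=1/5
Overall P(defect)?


P(B) = Σ P(B|Aᵢ)×P(Aᵢ)
  19/100×69/100 = 1311/10000
  1/5×31/100 = 31/500
Sum = 1931/10000

P(defect) = 1931/10000 ≈ 19.31%


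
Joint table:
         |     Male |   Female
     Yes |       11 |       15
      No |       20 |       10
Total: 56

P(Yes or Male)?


P(Yes∨Male) = P(Yes) + P(Male) - P(Yes∧Male)
= (26 + 31 - 11)/56 = 46/56 = 23/28

P = 23/28 ≈ 82.14%


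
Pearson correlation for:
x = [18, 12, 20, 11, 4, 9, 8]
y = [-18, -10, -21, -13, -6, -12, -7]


n=7, Σx=82, Σy=-87, Σxy=-1195, Σx²=1150, Σy²=1263
r = (7×(-1195) - 82×(-87))/√((7×1150 - 82²)(7×1263 - (-87)²))
= -1231/√(1326×1272) = -1231/√1686672 ≈ -1231/1298.7194 ≈ -0.9479

r ≈ -0.9479


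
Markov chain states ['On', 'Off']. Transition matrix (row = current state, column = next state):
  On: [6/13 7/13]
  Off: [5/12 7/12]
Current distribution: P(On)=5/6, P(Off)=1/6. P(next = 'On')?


P(next=On) = Σᵢ P(now=i)×P(i→On)
= 5/6×6/13 + 1/6×5/12
= 5/13 + 5/72 = 425/936

P = 425/936 ≈ 0.4541


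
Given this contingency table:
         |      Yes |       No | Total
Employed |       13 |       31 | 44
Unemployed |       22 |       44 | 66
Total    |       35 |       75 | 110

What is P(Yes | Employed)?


P(Yes | Employed) = 13/(13+31) = 13/44

P(Yes|Employed) = 13/44 ≈ 29.55%


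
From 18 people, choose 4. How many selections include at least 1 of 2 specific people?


Complement: C(18,4) - C(16,4) = 3060 - 1820 = 1240

1240


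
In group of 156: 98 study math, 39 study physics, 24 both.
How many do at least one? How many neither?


|A∪B| = 98+39-24 = 113
Neither = 156-113 = 43

At least one: 113; Neither: 43


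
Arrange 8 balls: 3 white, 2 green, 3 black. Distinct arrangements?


8!/(3!×2!×3!) = 560

560


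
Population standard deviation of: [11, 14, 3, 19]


Mean = 47/4
  (11-47/4)²=9/16
  (14-47/4)²=81/16
  (3-47/4)²=1225/16
  (19-47/4)²=841/16
Σ(x-μ)² = 539/4
σ² = (539/4)/4 = 539/16

σ = √(539/16) ≈ 5.8041


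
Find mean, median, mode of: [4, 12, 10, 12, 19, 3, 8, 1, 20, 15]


Sorted: [1, 3, 4, 8, 10, 12, 12, 15, 19, 20]
Mean = 104/10 = 52/5
Median = 11
Freq: {4: 1, 12: 2, 10: 1, 19: 1, 3: 1, 8: 1, 1: 1, 20: 1, 15: 1}
Mode: [12]

Mean=52/5, Median=11, Mode=12


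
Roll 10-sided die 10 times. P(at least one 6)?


P(no 6)^10 = (9/10)^10 = 3486784401/10000000000
P(≥1) = 1 - 3486784401/10000000000 = 6513215599/10000000000

P = 6513215599/10000000000 ≈ 65.13%


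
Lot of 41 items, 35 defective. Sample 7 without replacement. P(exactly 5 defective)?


Hypergeometric: C(35,5)×C(6,2)/C(41,7)
= 324632×15/22481940 = 81158/374699

P(X=5) = 81158/374699 ≈ 21.66%


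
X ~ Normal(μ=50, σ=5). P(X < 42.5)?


z = (42.5-50)/5 = -1.5
P(Z < -1.5) = 0.0668

P(X < 42.5) ≈ 0.0668


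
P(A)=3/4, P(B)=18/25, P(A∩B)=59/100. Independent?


P(A)×P(B) = 27/50
P(A∩B) = 59/100
Not equal → NOT independent

No, not independent


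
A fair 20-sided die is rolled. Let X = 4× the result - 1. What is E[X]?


E[die] = (1+20)/2 = 21/2
E[X] = 4×21/2 - 1 = 41

E[X] = 41


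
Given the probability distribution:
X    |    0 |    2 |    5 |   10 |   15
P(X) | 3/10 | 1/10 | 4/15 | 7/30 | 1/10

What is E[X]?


E[X] = Σ x·P(X=x)
= (0)×(3/10) + (2)×(1/10) + (5)×(4/15) + (10)×(7/30) + (15)×(1/10)
= 161/30

E[X] = 161/30


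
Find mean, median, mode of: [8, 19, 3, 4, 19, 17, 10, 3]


Sorted: [3, 3, 4, 8, 10, 17, 19, 19]
Mean = 83/8
Median = 9
Freq: {8: 1, 19: 2, 3: 2, 4: 1, 17: 1, 10: 1}
Mode: [3, 19]

Mean=83/8, Median=9, Mode=[3, 19]


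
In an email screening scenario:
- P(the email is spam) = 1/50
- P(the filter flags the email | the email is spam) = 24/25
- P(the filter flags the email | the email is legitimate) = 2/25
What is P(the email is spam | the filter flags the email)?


Using Bayes' theorem:
P(A|B) = P(B|A)·P(A) / P(B)

P(the filter flags the email) = 24/25 × 1/50 + 2/25 × 49/50
= 12/625 + 49/625 = 61/625

P(the email is spam|the filter flags the email) = (12/625) / (61/625) = 12/61

P(the email is spam|the filter flags the email) = 12/61 ≈ 19.67%


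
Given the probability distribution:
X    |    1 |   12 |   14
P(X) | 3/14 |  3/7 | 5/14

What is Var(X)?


E[X] = 145/14
E[X²] = 1847/14
Var(X) = E[X²] - (E[X])² = 1847/14 - 21025/196 = 4833/196

Var(X) = 4833/196 ≈ 24.6582


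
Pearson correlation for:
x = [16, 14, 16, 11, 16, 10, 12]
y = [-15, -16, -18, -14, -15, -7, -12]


n=7, Σx=95, Σy=-97, Σxy=-1360, Σx²=1329, Σy²=1419
r = (7×(-1360) - 95×(-97))/√((7×1329 - 95²)(7×1419 - (-97)²))
= -305/√(278×524) = -305/√145672 ≈ -305/381.6700 ≈ -0.7991

r ≈ -0.7991


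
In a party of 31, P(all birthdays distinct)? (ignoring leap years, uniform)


P(all different) = Π(365-i)/365 for i=0..30
= (365/365)×(364/365)×...×(335/365)
= 0.269545

P ≈ 0.2695 ≈ 26.95%


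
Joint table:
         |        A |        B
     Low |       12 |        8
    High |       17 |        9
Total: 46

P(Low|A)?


P(Low|A) = 12/(12+17) = 12/29

P = 12/29 ≈ 41.38%


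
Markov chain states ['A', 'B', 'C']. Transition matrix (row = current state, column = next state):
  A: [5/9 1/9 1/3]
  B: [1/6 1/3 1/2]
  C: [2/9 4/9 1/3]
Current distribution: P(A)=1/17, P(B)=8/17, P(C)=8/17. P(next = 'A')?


P(next=A) = Σᵢ P(now=i)×P(i→A)
= 1/17×5/9 + 8/17×1/6 + 8/17×2/9
= 5/153 + 4/51 + 16/153 = 11/51

P = 11/51 ≈ 0.2157


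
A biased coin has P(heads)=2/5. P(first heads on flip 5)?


Geometric: P(X=5) = (1-p)^(k-1)×p = (3/5)^4×2/5 = 162/3125

P(X=5) = 162/3125 ≈ 5.18%


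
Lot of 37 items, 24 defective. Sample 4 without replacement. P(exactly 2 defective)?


Hypergeometric: C(24,2)×C(13,2)/C(37,4)
= 276×78/66045 = 7176/22015

P(X=2) = 7176/22015 ≈ 32.60%


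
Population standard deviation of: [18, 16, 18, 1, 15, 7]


Mean = 75/6 = 25/2
  (18-25/2)²=121/4
  (16-25/2)²=49/4
  (18-25/2)²=121/4
  (1-25/2)²=529/4
  (15-25/2)²=25/4
  (7-25/2)²=121/4
Σ(x-μ)² = 483/2
σ² = (483/2)/6 = 161/4

σ = √(161/4) ≈ 6.3443


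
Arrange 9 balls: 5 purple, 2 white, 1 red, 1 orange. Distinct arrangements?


9!/(5!×2!×1!×1!) = 1512

1512


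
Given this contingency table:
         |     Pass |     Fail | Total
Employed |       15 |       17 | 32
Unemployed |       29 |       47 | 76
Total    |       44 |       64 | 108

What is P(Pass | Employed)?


P(Pass | Employed) = 15/(15+17) = 15/32

P(Pass|Employed) = 15/32 ≈ 46.88%


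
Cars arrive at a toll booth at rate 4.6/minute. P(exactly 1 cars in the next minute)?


Poisson(λ=4.6): P(X=1) = e^(-λ)×λ^k/k!
= e^(-4.6) × 4.6^1 / 1!
≈ 0.01005183574 × 4.6 / 1 ≈ 0.046238

P(X=1) ≈ 0.046238 ≈ 4.62%


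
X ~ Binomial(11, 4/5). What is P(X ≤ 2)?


P(X ≤ 2) = Σ P(X=i) for i=0..2
P(X=0) = 1/48828125
P(X=1) = 44/48828125
P(X=2) = 176/9765625
Sum = 37/1953125

P(X ≤ 2) = 37/1953125 ≈ 0.00%


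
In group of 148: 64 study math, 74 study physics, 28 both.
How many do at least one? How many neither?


|A∪B| = 64+74-28 = 110
Neither = 148-110 = 38

At least one: 110; Neither: 38


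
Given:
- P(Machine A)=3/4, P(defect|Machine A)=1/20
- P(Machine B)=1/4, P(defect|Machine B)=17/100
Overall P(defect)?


P(B) = Σ P(B|Aᵢ)×P(Aᵢ)
  1/20×3/4 = 3/80
  17/100×1/4 = 17/400
Sum = 2/25

P(defect) = 2/25 ≈ 8.00%


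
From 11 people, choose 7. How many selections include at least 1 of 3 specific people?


Complement: C(11,7) - C(8,7) = 330 - 8 = 322

322


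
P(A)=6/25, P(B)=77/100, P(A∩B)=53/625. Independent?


P(A)×P(B) = 231/1250
P(A∩B) = 53/625
Not equal → NOT independent

No, not independent


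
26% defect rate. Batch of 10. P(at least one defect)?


P(all good) = (37/50)^10 = 4808584372417849/97656250000000000
P(≥1 defect) = 92847665627582151/97656250000000000

P = 92847665627582151/97656250000000000 ≈ 95.08%


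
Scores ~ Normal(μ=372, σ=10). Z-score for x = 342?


z = (x - μ)/σ = (342 - 372)/10 = -3.0

z = -3.0


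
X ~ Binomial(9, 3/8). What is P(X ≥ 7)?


P(X ≥ 7) = Σ P(X=i) for i=7..9
P(X=7) = 492075/33554432
P(X=8) = 295245/134217728
P(X=9) = 19683/134217728
Sum = 570807/33554432

P(X ≥ 7) = 570807/33554432 ≈ 1.70%


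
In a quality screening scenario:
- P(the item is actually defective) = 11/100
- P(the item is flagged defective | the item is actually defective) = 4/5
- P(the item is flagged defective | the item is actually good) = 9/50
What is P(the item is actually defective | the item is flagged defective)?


Using Bayes' theorem:
P(A|B) = P(B|A)·P(A) / P(B)

P(the item is flagged defective) = 4/5 × 11/100 + 9/50 × 89/100
= 11/125 + 801/5000 = 1241/5000

P(the item is actually defective|the item is flagged defective) = (11/125) / (1241/5000) = 440/1241

P(the item is actually defective|the item is flagged defective) = 440/1241 ≈ 35.46%


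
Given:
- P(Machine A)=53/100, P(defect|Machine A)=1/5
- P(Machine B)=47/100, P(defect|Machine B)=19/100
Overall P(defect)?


P(B) = Σ P(B|Aᵢ)×P(Aᵢ)
  1/5×53/100 = 53/500
  19/100×47/100 = 893/10000
Sum = 1953/10000

P(defect) = 1953/10000 ≈ 19.53%


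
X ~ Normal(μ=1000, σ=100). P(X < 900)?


z = (900-1000)/100 = -1.0
P(Z < -1.0) = 0.1587

P(X < 900) ≈ 0.1587


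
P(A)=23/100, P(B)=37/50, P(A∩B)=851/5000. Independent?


P(A)×P(B) = 851/5000
P(A∩B) = 851/5000
Equal ✓ → Independent

Yes, independent


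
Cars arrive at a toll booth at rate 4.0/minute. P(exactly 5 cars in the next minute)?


Poisson(λ=4.0): P(X=5) = e^(-λ)×λ^k/k!
= e^(-4.0) × 4.0^5 / 5!
≈ 0.01831563889 × 1024 / 120 ≈ 0.156293

P(X=5) ≈ 0.156293 ≈ 15.63%


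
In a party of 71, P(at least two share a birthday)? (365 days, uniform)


P(all different) = Π(365-i)/365 for i=0..70
= 0.000679
P(match) = 1 - 0.000679 = 0.999321

P ≈ 0.9993 ≈ 99.93%


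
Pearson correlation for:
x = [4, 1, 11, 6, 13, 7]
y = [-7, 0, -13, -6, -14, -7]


n=6, Σx=42, Σy=-47, Σxy=-438, Σx²=392, Σy²=499
r = (6×(-438) - 42×(-47))/√((6×392 - 42²)(6×499 - (-47)²))
= -654/√(588×785) = -654/√461580 ≈ -654/679.3968 ≈ -0.9626

r ≈ -0.9626


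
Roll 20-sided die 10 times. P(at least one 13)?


P(no 13)^10 = (19/20)^10 = 6131066257801/10240000000000
P(≥1) = 1 - 6131066257801/10240000000000 = 4108933742199/10240000000000

P = 4108933742199/10240000000000 ≈ 40.13%


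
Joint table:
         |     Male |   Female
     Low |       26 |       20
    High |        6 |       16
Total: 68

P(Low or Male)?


P(Low∨Male) = P(Low) + P(Male) - P(Low∧Male)
= (46 + 32 - 26)/68 = 52/68 = 13/17

P = 13/17 ≈ 76.47%


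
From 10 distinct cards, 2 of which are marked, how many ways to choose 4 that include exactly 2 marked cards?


Choose 2 of the 2 marked cards and 2 of the other 8 cards:
C(2,2)×C(8,2) = 1×28 = 28

28


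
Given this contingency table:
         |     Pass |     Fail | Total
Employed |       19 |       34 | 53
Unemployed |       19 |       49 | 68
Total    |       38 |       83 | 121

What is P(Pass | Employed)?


P(Pass | Employed) = 19/(19+34) = 19/53

P(Pass|Employed) = 19/53 ≈ 35.85%


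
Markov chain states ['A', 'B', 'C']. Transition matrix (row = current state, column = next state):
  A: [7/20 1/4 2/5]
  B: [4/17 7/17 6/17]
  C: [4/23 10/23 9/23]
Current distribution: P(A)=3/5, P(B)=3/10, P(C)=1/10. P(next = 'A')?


P(next=A) = Σᵢ P(now=i)×P(i→A)
= 3/5×7/20 + 3/10×4/17 + 1/10×4/23
= 21/100 + 6/85 + 2/115 = 11651/39100

P = 11651/39100 ≈ 0.2980


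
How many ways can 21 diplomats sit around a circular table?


Circular arrangements of 21 distinct objects: fix one position to break rotational symmetry.
(n-1)! = 20! = 2432902008176640000

2432902008176640000


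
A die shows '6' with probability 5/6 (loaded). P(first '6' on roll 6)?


Geometric: P(X=6) = (1-p)^(k-1)×p = (1/6)^5×5/6 = 5/46656

P(X=6) = 5/46656 ≈ 0.01%


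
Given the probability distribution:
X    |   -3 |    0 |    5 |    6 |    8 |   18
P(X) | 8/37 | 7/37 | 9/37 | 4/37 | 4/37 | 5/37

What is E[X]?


E[X] = Σ x·P(X=x)
= (-3)×(8/37) + (0)×(7/37) + (5)×(9/37) + (6)×(4/37) + (8)×(4/37) + (18)×(5/37)
= 167/37

E[X] = 167/37


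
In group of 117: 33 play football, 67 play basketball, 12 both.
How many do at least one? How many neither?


|A∪B| = 33+67-12 = 88
Neither = 117-88 = 29

At least one: 88; Neither: 29


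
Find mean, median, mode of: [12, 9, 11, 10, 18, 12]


Sorted: [9, 10, 11, 12, 12, 18]
Mean = 72/6 = 12
Median = 23/2
Freq: {12: 2, 9: 1, 11: 1, 10: 1, 18: 1}
Mode: [12]

Mean=12, Median=23/2, Mode=12


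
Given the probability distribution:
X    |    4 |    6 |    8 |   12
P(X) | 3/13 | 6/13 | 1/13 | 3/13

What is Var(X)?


E[X] = 92/13
E[X²] = 760/13
Var(X) = E[X²] - (E[X])² = 760/13 - 8464/169 = 1416/169

Var(X) = 1416/169 ≈ 8.3787


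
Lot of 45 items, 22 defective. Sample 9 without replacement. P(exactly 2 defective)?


Hypergeometric: C(22,2)×C(23,7)/C(45,9)
= 231×245157/886163135 = 270963/4240015

P(X=2) = 270963/4240015 ≈ 6.39%


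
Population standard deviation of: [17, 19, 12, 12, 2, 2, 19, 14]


Mean = 97/8
  (17-97/8)²=1521/64
  (19-97/8)²=3025/64
  (12-97/8)²=1/64
  (12-97/8)²=1/64
  (2-97/8)²=6561/64
  (2-97/8)²=6561/64
  (19-97/8)²=3025/64
  (14-97/8)²=225/64
Σ(x-μ)² = 2615/8
σ² = (2615/8)/8 = 2615/64

σ = √(2615/64) ≈ 6.3921


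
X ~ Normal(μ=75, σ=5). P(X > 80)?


z = (80-75)/5 = 1.0
P(X > 80) = 1 - P(Z ≤ 1.0) = 1 - 0.8413 = 0.1587

P(X > 80) ≈ 0.1587


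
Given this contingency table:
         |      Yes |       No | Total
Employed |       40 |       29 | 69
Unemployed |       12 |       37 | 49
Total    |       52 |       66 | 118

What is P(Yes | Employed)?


P(Yes | Employed) = 40/(40+29) = 40/69

P(Yes|Employed) = 40/69 ≈ 57.97%


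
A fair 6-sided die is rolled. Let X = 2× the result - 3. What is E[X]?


E[die] = (1+6)/2 = 7/2
E[X] = 2×7/2 - 3 = 4

E[X] = 4


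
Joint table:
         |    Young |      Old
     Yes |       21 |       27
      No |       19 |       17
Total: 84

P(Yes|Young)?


P(Yes|Young) = 21/(21+19) = 21/40

P = 21/40 ≈ 52.50%


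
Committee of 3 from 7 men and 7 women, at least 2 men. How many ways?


Count by #men:
  2M,1W: C(7,2)×C(7,1)=147
  3M,0W: C(7,3)×C(7,0)=35
Total = 182

182


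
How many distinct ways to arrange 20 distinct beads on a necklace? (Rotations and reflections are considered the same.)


Free circular arrangements: rotations and reflections both identified.
(n-1)!/2 = 19!/2 = 121645100408832000/2 = 60822550204416000

60822550204416000


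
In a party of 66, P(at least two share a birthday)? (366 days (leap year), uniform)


P(all different) = Π(366-i)/366 for i=0..65
= 0.001939
P(match) = 1 - 0.001939 = 0.998061

P ≈ 0.9981 ≈ 99.81%


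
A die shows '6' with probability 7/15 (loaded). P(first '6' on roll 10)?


Geometric: P(X=10) = (1-p)^(k-1)×p = (8/15)^9×7/15 = 939524096/576650390625

P(X=10) = 939524096/576650390625 ≈ 0.16%


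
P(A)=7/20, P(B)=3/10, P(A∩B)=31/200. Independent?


P(A)×P(B) = 21/200
P(A∩B) = 31/200
Not equal → NOT independent

No, not independent


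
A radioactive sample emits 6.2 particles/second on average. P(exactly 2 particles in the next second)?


Poisson(λ=6.2): P(X=2) = e^(-λ)×λ^k/k!
= e^(-6.2) × 6.2^2 / 2!
≈ 0.002029430636 × 38.44 / 2 ≈ 0.039006

P(X=2) ≈ 0.039006 ≈ 3.90%


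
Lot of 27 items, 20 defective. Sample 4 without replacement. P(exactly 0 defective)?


Hypergeometric: C(20,0)×C(7,4)/C(27,4)
= 1×35/17550 = 7/3510

P(X=0) = 7/3510 ≈ 0.20%


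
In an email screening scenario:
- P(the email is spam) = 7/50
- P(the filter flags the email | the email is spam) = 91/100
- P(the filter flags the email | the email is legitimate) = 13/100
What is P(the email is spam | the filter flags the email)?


Using Bayes' theorem:
P(A|B) = P(B|A)·P(A) / P(B)

P(the filter flags the email) = 91/100 × 7/50 + 13/100 × 43/50
= 637/5000 + 559/5000 = 299/1250

P(the email is spam|the filter flags the email) = (637/5000) / (299/1250) = 49/92

P(the email is spam|the filter flags the email) = 49/92 ≈ 53.26%


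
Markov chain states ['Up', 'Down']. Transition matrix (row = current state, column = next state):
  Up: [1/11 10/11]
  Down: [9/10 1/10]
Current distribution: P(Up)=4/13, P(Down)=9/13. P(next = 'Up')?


P(next=Up) = Σᵢ P(now=i)×P(i→Up)
= 4/13×1/11 + 9/13×9/10
= 4/143 + 81/130 = 931/1430

P = 931/1430 ≈ 0.6510


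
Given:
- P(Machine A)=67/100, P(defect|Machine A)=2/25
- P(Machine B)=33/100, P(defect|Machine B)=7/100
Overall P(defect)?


P(B) = Σ P(B|Aᵢ)×P(Aᵢ)
  2/25×67/100 = 67/1250
  7/100×33/100 = 231/10000
Sum = 767/10000

P(defect) = 767/10000 ≈ 7.67%


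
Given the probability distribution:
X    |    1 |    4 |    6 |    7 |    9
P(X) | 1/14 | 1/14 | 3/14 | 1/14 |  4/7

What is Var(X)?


E[X] = 51/7
E[X²] = 411/7
Var(X) = E[X²] - (E[X])² = 411/7 - 2601/49 = 276/49

Var(X) = 276/49 ≈ 5.6327


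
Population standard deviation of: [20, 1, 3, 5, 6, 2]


Mean = 37/6
  (20-37/6)²=6889/36
  (1-37/6)²=961/36
  (3-37/6)²=361/36
  (5-37/6)²=49/36
  (6-37/6)²=1/36
  (2-37/6)²=625/36
Σ(x-μ)² = 1481/6
σ² = (1481/6)/6 = 1481/36

σ = √(1481/36) ≈ 6.4140


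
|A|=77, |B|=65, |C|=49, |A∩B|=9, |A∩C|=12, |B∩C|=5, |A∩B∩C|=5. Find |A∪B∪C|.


|A∪B∪C| = 77+65+49-9-12-5+5 = 170

|A∪B∪C| = 170


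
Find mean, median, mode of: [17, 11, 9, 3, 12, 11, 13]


Sorted: [3, 9, 11, 11, 12, 13, 17]
Mean = 76/7
Median = 11
Freq: {17: 1, 11: 2, 9: 1, 3: 1, 12: 1, 13: 1}
Mode: [11]

Mean=76/7, Median=11, Mode=11


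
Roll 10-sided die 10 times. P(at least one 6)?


P(no 6)^10 = (9/10)^10 = 3486784401/10000000000
P(≥1) = 1 - 3486784401/10000000000 = 6513215599/10000000000

P = 6513215599/10000000000 ≈ 65.13%


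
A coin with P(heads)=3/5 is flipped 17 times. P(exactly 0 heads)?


Binomial: P(X=0) = C(17,0)×p^0×(1-p)^17
= 1 × 1 × 131072/762939453125 = 131072/762939453125

P(X=0) = 131072/762939453125 ≈ 0.00%


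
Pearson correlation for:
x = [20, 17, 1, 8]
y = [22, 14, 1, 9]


n=4, Σx=46, Σy=46, Σxy=751, Σx²=754, Σy²=762
r = (4×751 - 46×46)/√((4×754 - 46²)(4×762 - 46²))
= 888/√(900×932) = 888/√838800 ≈ 888/915.8603 ≈ 0.9696

r ≈ 0.9696


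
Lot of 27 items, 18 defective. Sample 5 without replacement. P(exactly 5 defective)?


Hypergeometric: C(18,5)×C(9,0)/C(27,5)
= 8568×1/80730 = 476/4485

P(X=5) = 476/4485 ≈ 10.61%


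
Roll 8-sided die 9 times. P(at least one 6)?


P(no 6)^9 = (7/8)^9 = 40353607/134217728
P(≥1) = 1 - 40353607/134217728 = 93864121/134217728

P = 93864121/134217728 ≈ 69.93%


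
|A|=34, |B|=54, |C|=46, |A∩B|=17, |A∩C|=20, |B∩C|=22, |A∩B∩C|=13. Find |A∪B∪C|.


|A∪B∪C| = 34+54+46-17-20-22+13 = 88

|A∪B∪C| = 88


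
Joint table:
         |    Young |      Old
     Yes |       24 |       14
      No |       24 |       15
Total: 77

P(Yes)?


P(Yes) = (24+14)/77 = 38/77

P(Yes) = 38/77 ≈ 49.35%


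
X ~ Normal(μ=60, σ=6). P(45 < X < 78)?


z₁=(45-60)/6=-2.5, z₂=(78-60)/6=3.0
P = Φ(3.0) - Φ(-2.5) = 0.998650 - 0.006210 = 0.992440 ≈ 0.9924

P(45 < X < 78) ≈ 0.9924


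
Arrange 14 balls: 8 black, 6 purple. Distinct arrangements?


14!/(8!×6!) = 3003

3003


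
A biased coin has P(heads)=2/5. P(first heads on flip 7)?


Geometric: P(X=7) = (1-p)^(k-1)×p = (3/5)^6×2/5 = 1458/78125

P(X=7) = 1458/78125 ≈ 1.87%


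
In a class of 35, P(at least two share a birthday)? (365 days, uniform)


P(all different) = Π(365-i)/365 for i=0..34
= 0.185617
P(match) = 1 - 0.185617 = 0.814383

P ≈ 0.8144 ≈ 81.44%


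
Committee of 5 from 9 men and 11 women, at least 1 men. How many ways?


Count by #men:
  1M,4W: C(9,1)×C(11,4)=2970
  2M,3W: C(9,2)×C(11,3)=5940
  3M,2W: C(9,3)×C(11,2)=4620
  4M,1W: C(9,4)×C(11,1)=1386
  5M,0W: C(9,5)×C(11,0)=126
Total = 15042

15042


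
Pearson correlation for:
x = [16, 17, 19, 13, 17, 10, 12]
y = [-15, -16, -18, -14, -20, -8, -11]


n=7, Σx=104, Σy=-102, Σxy=-1588, Σx²=1608, Σy²=1586
r = (7×(-1588) - 104×(-102))/√((7×1608 - 104²)(7×1586 - (-102)²))
= -508/√(440×698) = -508/√307120 ≈ -508/554.1841 ≈ -0.9167

r ≈ -0.9167


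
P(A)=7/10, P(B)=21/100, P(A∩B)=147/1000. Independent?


P(A)×P(B) = 147/1000
P(A∩B) = 147/1000
Equal ✓ → Independent

Yes, independent


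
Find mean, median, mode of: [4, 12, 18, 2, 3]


Sorted: [2, 3, 4, 12, 18]
Mean = 39/5
Median = 4
Freq: {4: 1, 12: 1, 18: 1, 2: 1, 3: 1}
Mode: No mode

Mean=39/5, Median=4, Mode=No mode


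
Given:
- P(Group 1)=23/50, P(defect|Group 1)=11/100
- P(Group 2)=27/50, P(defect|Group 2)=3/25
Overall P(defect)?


P(B) = Σ P(B|Aᵢ)×P(Aᵢ)
  11/100×23/50 = 253/5000
  3/25×27/50 = 81/1250
Sum = 577/5000

P(defect) = 577/5000 ≈ 11.54%


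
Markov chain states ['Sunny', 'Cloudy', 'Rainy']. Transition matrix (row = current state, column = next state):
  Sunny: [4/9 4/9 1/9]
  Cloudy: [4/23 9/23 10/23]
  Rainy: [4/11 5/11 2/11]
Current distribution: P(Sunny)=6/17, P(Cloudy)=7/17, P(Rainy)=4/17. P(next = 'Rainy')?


P(next=Rainy) = Σᵢ P(now=i)×P(i→Rainy)
= 6/17×1/9 + 7/17×10/23 + 4/17×2/11
= 2/51 + 70/391 + 8/187 = 3368/12903

P = 3368/12903 ≈ 0.2610


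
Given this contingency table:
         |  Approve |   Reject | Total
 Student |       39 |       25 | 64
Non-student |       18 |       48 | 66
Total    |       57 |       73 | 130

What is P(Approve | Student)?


P(Approve | Student) = 39/(39+25) = 39/64

P(Approve|Student) = 39/64 ≈ 60.94%


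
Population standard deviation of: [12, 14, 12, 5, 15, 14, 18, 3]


Mean = 93/8
  (12-93/8)²=9/64
  (14-93/8)²=361/64
  (12-93/8)²=9/64
  (5-93/8)²=2809/64
  (15-93/8)²=729/64
  (14-93/8)²=361/64
  (18-93/8)²=2601/64
  (3-93/8)²=4761/64
Σ(x-μ)² = 1455/8
σ² = (1455/8)/8 = 1455/64

σ = √(1455/64) ≈ 4.7681


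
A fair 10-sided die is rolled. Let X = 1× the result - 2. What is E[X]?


E[die] = (1+10)/2 = 11/2
E[X] = 1×11/2 - 2 = 7/2

E[X] = 7/2


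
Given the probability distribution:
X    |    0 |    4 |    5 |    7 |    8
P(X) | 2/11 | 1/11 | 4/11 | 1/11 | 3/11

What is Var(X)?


E[X] = 5
E[X²] = 357/11
Var(X) = E[X²] - (E[X])² = 357/11 - 25 = 82/11

Var(X) = 82/11 ≈ 7.4545


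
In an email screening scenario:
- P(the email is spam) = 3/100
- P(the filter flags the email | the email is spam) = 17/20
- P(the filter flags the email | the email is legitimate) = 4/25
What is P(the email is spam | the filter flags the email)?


Using Bayes' theorem:
P(A|B) = P(B|A)·P(A) / P(B)

P(the filter flags the email) = 17/20 × 3/100 + 4/25 × 97/100
= 51/2000 + 97/625 = 1807/10000

P(the email is spam|the filter flags the email) = (51/2000) / (1807/10000) = 255/1807

P(the email is spam|the filter flags the email) = 255/1807 ≈ 14.11%


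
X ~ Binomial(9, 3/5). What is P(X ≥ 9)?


P(X ≥ 9) = Σ P(X=i) for i=9..9
P(X=9) = 19683/1953125
Sum = 19683/1953125

P(X ≥ 9) = 19683/1953125 ≈ 1.01%


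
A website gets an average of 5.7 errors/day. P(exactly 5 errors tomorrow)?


Poisson(λ=5.7): P(X=5) = e^(-λ)×λ^k/k!
= e^(-5.7) × 5.7^5 / 5!
≈ 0.003345965457 × 6016.92057 / 120 ≈ 0.167770

P(X=5) ≈ 0.167770 ≈ 16.78%


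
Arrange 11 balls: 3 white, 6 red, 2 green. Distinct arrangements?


11!/(3!×6!×2!) = 4620

4620


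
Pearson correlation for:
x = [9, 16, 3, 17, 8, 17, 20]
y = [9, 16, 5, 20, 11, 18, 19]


n=7, Σx=90, Σy=98, Σxy=1466, Σx²=1388, Σy²=1568
r = (7×1466 - 90×98)/√((7×1388 - 90²)(7×1568 - 98²))
= 1442/√(1616×1372) = 1442/√2217152 ≈ 1442/1489.0104 ≈ 0.9684

r ≈ 0.9684


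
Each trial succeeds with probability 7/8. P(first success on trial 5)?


Geometric: P(X=5) = (1-p)^(k-1)×p = (1/8)^4×7/8 = 7/32768

P(X=5) = 7/32768 ≈ 0.02%


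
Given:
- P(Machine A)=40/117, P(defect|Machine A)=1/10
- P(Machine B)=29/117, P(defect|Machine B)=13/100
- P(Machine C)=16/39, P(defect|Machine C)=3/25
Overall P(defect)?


P(B) = Σ P(B|Aᵢ)×P(Aᵢ)
  1/10×40/117 = 4/117
  13/100×29/117 = 29/900
  3/25×16/39 = 16/325
Sum = 451/3900

P(defect) = 451/3900 ≈ 11.56%


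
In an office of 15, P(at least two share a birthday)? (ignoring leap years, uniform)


P(all different) = Π(365-i)/365 for i=0..14
= 0.747099
P(match) = 1 - 0.747099 = 0.252901

P ≈ 0.2529 ≈ 25.29%


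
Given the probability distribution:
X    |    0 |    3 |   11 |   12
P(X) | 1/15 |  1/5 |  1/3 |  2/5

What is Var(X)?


E[X] = 136/15
E[X²] = 1496/15
Var(X) = E[X²] - (E[X])² = 1496/15 - 18496/225 = 3944/225

Var(X) = 3944/225 ≈ 17.5289


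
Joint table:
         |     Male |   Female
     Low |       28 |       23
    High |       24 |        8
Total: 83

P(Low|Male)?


P(Low|Male) = 28/(28+24) = 28/52 = 7/13

P = 7/13 ≈ 53.85%


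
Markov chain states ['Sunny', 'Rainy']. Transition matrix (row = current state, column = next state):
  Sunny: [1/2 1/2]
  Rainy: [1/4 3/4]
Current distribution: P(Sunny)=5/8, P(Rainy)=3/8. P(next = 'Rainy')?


P(next=Rainy) = Σᵢ P(now=i)×P(i→Rainy)
= 5/8×1/2 + 3/8×3/4
= 5/16 + 9/32 = 19/32

P = 19/32 ≈ 0.5938


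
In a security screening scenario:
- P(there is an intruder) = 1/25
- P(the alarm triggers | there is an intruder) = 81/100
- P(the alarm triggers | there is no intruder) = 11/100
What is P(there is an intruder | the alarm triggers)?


Using Bayes' theorem:
P(A|B) = P(B|A)·P(A) / P(B)

P(the alarm triggers) = 81/100 × 1/25 + 11/100 × 24/25
= 81/2500 + 66/625 = 69/500

P(there is an intruder|the alarm triggers) = (81/2500) / (69/500) = 27/115

P(there is an intruder|the alarm triggers) = 27/115 ≈ 23.48%


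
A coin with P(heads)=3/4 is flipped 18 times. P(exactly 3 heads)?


Binomial: P(X=3) = C(18,3)×p^3×(1-p)^15
= 816 × 27/64 × 1/1073741824 = 1377/4294967296

P(X=3) = 1377/4294967296 ≈ 0.00%


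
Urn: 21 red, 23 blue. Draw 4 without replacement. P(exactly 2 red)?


Hypergeometric: C(21,2)×C(23,2)/C(44,4)
= 210×253/135751 = 690/1763

P(X=2) = 690/1763 ≈ 39.14%


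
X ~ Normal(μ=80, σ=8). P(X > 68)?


z = (68-80)/8 = -1.5
P(X > 68) = 1 - P(Z ≤ -1.5) = 1 - 0.0668 = 0.9332

P(X > 68) ≈ 0.9332


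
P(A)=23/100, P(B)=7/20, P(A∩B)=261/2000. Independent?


P(A)×P(B) = 161/2000
P(A∩B) = 261/2000
Not equal → NOT independent

No, not independent


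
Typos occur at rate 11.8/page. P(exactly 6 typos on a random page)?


Poisson(λ=11.8): P(X=6) = e^(-λ)×λ^k/k!
= e^(-11.8) × 11.8^6 / 6!
≈ 7.504557915e-06 × 2699554.15302 / 720 ≈ 0.028137

P(X=6) ≈ 0.028137 ≈ 2.81%


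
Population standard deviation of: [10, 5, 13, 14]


Mean = 42/4 = 21/2
  (10-21/2)²=1/4
  (5-21/2)²=121/4
  (13-21/2)²=25/4
  (14-21/2)²=49/4
Σ(x-μ)² = 49
σ² = 49/4

σ = √(49/4) ≈ 3.5000


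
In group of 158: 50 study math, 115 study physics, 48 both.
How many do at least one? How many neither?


|A∪B| = 50+115-48 = 117
Neither = 158-117 = 41

At least one: 117; Neither: 41


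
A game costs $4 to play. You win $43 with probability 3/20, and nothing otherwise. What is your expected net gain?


E[gain] = (43-4)×3/20 + (-4)×17/20
= 117/20 - 17/5 = 49/20

Expected net gain = $49/20 ≈ $2.45


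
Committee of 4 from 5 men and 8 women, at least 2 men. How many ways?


Count by #men:
  2M,2W: C(5,2)×C(8,2)=280
  3M,1W: C(5,3)×C(8,1)=80
  4M,0W: C(5,4)×C(8,0)=5
Total = 365

365


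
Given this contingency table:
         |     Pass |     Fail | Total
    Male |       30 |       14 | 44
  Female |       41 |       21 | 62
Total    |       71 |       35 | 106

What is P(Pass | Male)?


P(Pass | Male) = 30/(30+14) = 30/44 = 15/22

P(Pass|Male) = 15/22 ≈ 68.18%
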